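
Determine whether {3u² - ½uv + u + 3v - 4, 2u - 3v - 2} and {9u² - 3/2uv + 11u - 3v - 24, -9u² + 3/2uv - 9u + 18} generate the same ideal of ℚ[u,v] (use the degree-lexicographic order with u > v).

Equality of ideals is decidable: compute both reduced Gröbner bases (unique for the ordering) and check whether they agree.
Buchberger on the first generating set:
f_1 = 3u² - ½uv + u + 3v - 4, LT = u².
f_2 = 2u - 3v - 2, LT = u.

S(f_1,f_2): lcm = u². S = 4/3uv + 4/3u + v - 4/3.
  leading term uv: subtract (⅔v)·f_2 from 4/3uv + 4/3u + v - 4/3 → 2v² + 4/3u + 7/3v - 4/3
  leading term v²: no divisor's leading term divides it; move 2v² to the remainder.
  leading term u: subtract (⅔)·f_2 from 4/3u + 7/3v - 4/3 → 13/3v
  leading term v: no divisor's leading term divides it; move 13/3v to the remainder.
  remainder 2v² + 13/3v ≠ 0; add g_3 = 2v² + 13/3v to the basis.

The other S-polynomials (S(f_1,g_3), S(f_2,g_3)) all reduce to 0 modulo the current basis, so we have a Gröbner basis.
Inter-reduce: drop elements whose leading term is divisible by another's, tail-reduce, and make monic.
Reduced Gröbner basis: {v² + 13/6v, u - 3/2v - 1}.

Buchberger on the second generating set:
h_1 = 9u² - 3/2uv + 11u - 3v - 24, LT = u².
h_2 = -9u² + 3/2uv - 9u + 18, LT = u².

S(h_1,h_2): lcm = u². S = 2/9u - ⅓v - ⅔.
  leading term u: no divisor's leading term divides it; move 2/9u to the remainder.
  leading term v: no divisor's leading term divides it; move -⅓v to the remainder.
  leading term 1: no divisor's leading term divides it; move -⅔ to the remainder.
  remainder 2/9u - ⅓v - ⅔ ≠ 0; add k_3 = 2/9u - ⅓v - ⅔ to the basis.

S(h_1,k_3): lcm = u². S = 4/3uv + 38/9u - ⅓v - 8/3.
  leading term uv: subtract (6v)·k_3 from 4/3uv + 38/9u - ⅓v - 8/3 → 2v² + 38/9u + 11/3v - 8/3
  leading term v²: no divisor's leading term divides it; move 2v² to the remainder.
  leading term u: subtract (19)·k_3 from 38/9u + 11/3v - 8/3 → 10v + 10
  leading term v: no divisor's leading term divides it; move 10v to the remainder.
  leading term 1: no divisor's leading term divides it; move 10 to the remainder.
  remainder 2v² + 10v + 10 ≠ 0; add k_4 = 2v² + 10v + 10 to the basis.

The other S-polynomials (S(h_2,k_3), S(h_1,k_4), S(h_2,k_4), S(k_3,k_4)) all reduce to 0 modulo the current basis, so we have a Gröbner basis.
Inter-reduce: drop elements whose leading term is divisible by another's, tail-reduce, and make monic.
Reduced Gröbner basis: {v² + 5v + 5, u - 3/2v - 3}.

The bases are distinct; the ideals are different.

No, the ideals differ.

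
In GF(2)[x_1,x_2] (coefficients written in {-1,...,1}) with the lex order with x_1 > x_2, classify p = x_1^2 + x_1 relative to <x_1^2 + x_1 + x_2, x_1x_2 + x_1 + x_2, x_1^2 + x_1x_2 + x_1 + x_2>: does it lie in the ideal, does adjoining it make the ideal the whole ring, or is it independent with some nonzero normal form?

x_1^2 + x_1 is independent of I; its normal form modulo I is x_2.

First compute the reduced Gröbner basis of I by Buchberger's algorithm.
f_1 = x_1^2 + x_1 + x_2, LT = x_1^2.
f_2 = x_1x_2 + x_1 + x_2, LT = x_1x_2.
f_3 = x_1^2 + x_1x_2 + x_1 + x_2, LT = x_1^2.

S(f_1,f_2): lcm = x_1^2x_2. S = x_1^2 + x_2^2.
  reduce S modulo (f_1, f_2, f_3):
  remainder x_1 + x_2^2 + x_2 ≠ 0; add h_4 = x_1 + x_2^2 + x_2 to the basis.

S(f_1,f_3): lcm = x_1^2. S = x_1x_2.
  reduce S modulo (f_1, f_2, f_3, h_4):
  remainder x_2^2 ≠ 0; add h_5 = x_2^2 to the basis.

The other S-polynomials (S(f_2,f_3), S(f_1,h_4), S(f_2,h_4), S(f_3,h_4), S(f_1,h_5), S(f_2,h_5), S(f_3,h_5), S(h_4,h_5)) all reduce to 0 modulo the current basis, so we have a Gröbner basis.
Inter-reduce: drop elements whose leading term is divisible by another's, tail-reduce, and make monic.
Reduced Gröbner basis: {x_1 + x_2, x_2^2}.
Label its elements g_1 = x_1 + x_2, g_2 = x_2^2.

Reduce p = x_1^2 + x_1 modulo G:
  leading term x_1^2: subtract (x_1)·g_1 from x_1^2 + x_1 → x_1x_2 + x_1
  leading term x_1x_2: subtract (x_2)·g_1 from x_1x_2 + x_1 → x_1 + x_2^2
  leading term x_1: subtract (1)·g_1 from x_1 + x_2^2 → x_2^2 + x_2
  leading term x_2^2: subtract (1)·g_2 from x_2^2 + x_2 → x_2
  leading term x_2: no divisor's leading term divides it; move x_2 to the remainder.
  normal form = x_2.
The normal form is nonzero, so p ∉ I. Since p minus its normal form lies in I, I + (p) = I + (r) where r = x_2; decide whether this ideal is the whole ring.
Run Buchberger on G together with r (pairs among the g_i already reduce to 0 since G is a Gröbner basis):
g_1 = x_1 + x_2, LT = x_1.
g_2 = x_2^2, LT = x_2^2.
r = x_2, LT = x_2.

The S-polynomials (S(g_1,g_2), S(g_1,r), S(g_2,r)) all reduce to 0 modulo the current basis, so we have a Gröbner basis.
Inter-reduce: drop elements whose leading term is divisible by another's, tail-reduce, and make monic.
Reduced Gröbner basis: {x_1, x_2}.
The reduced Gröbner basis of I + (p) is {x_1, x_2} ≠ {1}, a proper ideal, so the enlarged system stays consistent: p is independent of I, with normal form x_2.

Ideal membership is decidable via reduction modulo a Gröbner basis.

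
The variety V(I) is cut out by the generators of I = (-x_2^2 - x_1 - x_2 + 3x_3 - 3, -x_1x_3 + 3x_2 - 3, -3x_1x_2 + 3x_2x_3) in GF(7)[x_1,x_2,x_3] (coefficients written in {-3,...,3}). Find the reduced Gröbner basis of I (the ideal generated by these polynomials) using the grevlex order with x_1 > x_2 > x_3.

G = {x_2x_3^2 + 3x_1 - x_2 - 2x_3 + 2, x_3^3 - 3x_2x_3 - x_3^2 - x_1 + 3x_2 - 3x_3 - 3, x_1^2 + 3x_3^2 + 3x_1 + 2x_2 - 3x_3 - 2, x_1x_2 - x_2x_3, x_2^2 + x_1 + x_2 - 3x_3 + 3, x_1x_3 - 3x_2 + 3}

Buchberger's algorithm terminates because the ascending chain of leading-term ideals stabilizes.

f_1 = -x_2^2 - x_1 - x_2 + 3x_3 - 3, LT = x_2^2.
f_2 = -x_1x_3 + 3x_2 - 3, LT = x_1x_3.
f_3 = -3x_1x_2 + 3x_2x_3, LT = x_1x_2.

S(f_1,f_3): lcm = x_1x_2^2. S = x_2^2x_3 + x_1^2 + x_1x_2 - 3x_1x_3 + 3x_1.
  leading term x_2^2x_3: subtract (-x_3)·f_1 from x_2^2x_3 + x_1^2 + x_1x_2 - 3x_1x_3 + 3x_1 → x_1^2 + x_1x_2 + 3x_1x_3 - x_2x_3 + 3x_3^2 + 3x_1 - 3x_3
  leading term x_1^2: no divisor's leading term divides it; move x_1^2 to the remainder.
  leading term x_1x_2: subtract (2)·f_3 from x_1x_2 + 3x_1x_3 - x_2x_3 + 3x_3^2 + 3x_1 - 3x_3 → 3x_1x_3 + 3x_3^2 + 3x_1 - 3x_3
  leading term x_1x_3: subtract (-3)·f_2 from 3x_1x_3 + 3x_3^2 + 3x_1 - 3x_3 → 3x_3^2 + 3x_1 + 2x_2 - 3x_3 - 2
  leading term x_3^2: no divisor's leading term divides it; move 3x_3^2 to the remainder.
  leading term x_1: no divisor's leading term divides it; move 3x_1 to the remainder.
  leading term x_2: no divisor's leading term divides it; move 2x_2 to the remainder.
  leading term x_3: no divisor's leading term divides it; move -3x_3 to the remainder.
  leading term 1: no divisor's leading term divides it; move -2 to the remainder.
  remainder x_1^2 + 3x_3^2 + 3x_1 + 2x_2 - 3x_3 - 2 ≠ 0; add g_4 = x_1^2 + 3x_3^2 + 3x_1 + 2x_2 - 3x_3 - 2 to the basis.

S(f_2,f_3): lcm = x_1x_2x_3. S = x_2x_3^2 - 3x_2^2 + 3x_2.
  leading term x_2x_3^2: no divisor's leading term divides it; move x_2x_3^2 to the remainder.
  leading term x_2^2: subtract (3)·f_1 from -3x_2^2 + 3x_2 → 3x_1 - x_2 - 2x_3 + 2
  leading term x_1: no divisor's leading term divides it; move 3x_1 to the remainder.
  leading term x_2: no divisor's leading term divides it; move -x_2 to the remainder.
  leading term x_3: no divisor's leading term divides it; move -2x_3 to the remainder.
  leading term 1: no divisor's leading term divides it; move 2 to the remainder.
  remainder x_2x_3^2 + 3x_1 - x_2 - 2x_3 + 2 ≠ 0; add g_5 = x_2x_3^2 + 3x_1 - x_2 - 2x_3 + 2 to the basis.

S(f_2,g_4): lcm = x_1^2x_3. S = -3x_3^3 - 3x_1x_2 - 3x_1x_3 - 2x_2x_3 + 3x_3^2 + 3x_1 + 2x_3.
  leading term x_3^3: no divisor's leading term divides it; move -3x_3^3 to the remainder.
  leading term x_1x_2: subtract (1)·f_3 from -3x_1x_2 - 3x_1x_3 - 2x_2x_3 + 3x_3^2 + 3x_1 + 2x_3 → -3x_1x_3 + 2x_2x_3 + 3x_3^2 + 3x_1 + 2x_3
  leading term x_1x_3: subtract (3)·f_2 from -3x_1x_3 + 2x_2x_3 + 3x_3^2 + 3x_1 + 2x_3 → 2x_2x_3 + 3x_3^2 + 3x_1 - 2x_2 + 2x_3 + 2
  leading term x_2x_3: no divisor's leading term divides it; move 2x_2x_3 to the remainder.
  leading term x_3^2: no divisor's leading term divides it; move 3x_3^2 to the remainder.
  leading term x_1: no divisor's leading term divides it; move 3x_1 to the remainder.
  leading term x_2: no divisor's leading term divides it; move -2x_2 to the remainder.
  leading term x_3: no divisor's leading term divides it; move 2x_3 to the remainder.
  leading term 1: no divisor's leading term divides it; move 2 to the remainder.
  remainder -3x_3^3 + 2x_2x_3 + 3x_3^2 + 3x_1 - 2x_2 + 2x_3 + 2 ≠ 0; add g_6 = -3x_3^3 + 2x_2x_3 + 3x_3^2 + 3x_1 - 2x_2 + 2x_3 + 2 to the basis.

The other S-polynomials (S(f_1,f_2), S(f_1,g_4), S(f_3,g_4), S(f_1,g_5), S(f_2,g_5), S(f_3,g_5), S(g_4,g_5), S(f_1,g_6), S(f_2,g_6), S(f_3,g_6), S(g_4,g_6), S(g_5,g_6)) all reduce to 0 modulo the current basis, so we have a Gröbner basis.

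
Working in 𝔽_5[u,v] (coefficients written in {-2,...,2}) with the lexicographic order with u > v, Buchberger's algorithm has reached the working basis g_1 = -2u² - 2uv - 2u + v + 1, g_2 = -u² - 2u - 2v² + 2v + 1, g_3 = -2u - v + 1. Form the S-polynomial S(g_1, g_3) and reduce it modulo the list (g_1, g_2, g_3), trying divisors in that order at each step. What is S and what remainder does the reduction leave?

lcm(LM(g_1), LM(g_3)) = u².
S = (lcm/LT(g_1))·g_1 − (lcm/LT(g_3))·g_3 = -2uv - u + 2v + 2.
Reduce S modulo (g_1, g_2, g_3) in that order:
  leading term uv: subtract (v)·g_3 from -2uv - u + 2v + 2 → -u + v² + v + 2
  leading term u: subtract (-2)·g_3 from -u + v² + v + 2 → v² - v - 1
  leading term v²: no divisor's leading term divides it; move v² to the remainder.
  leading term v: no divisor's leading term divides it; move -v to the remainder.
  leading term 1: no divisor's leading term divides it; move -1 to the remainder.
The remainder v² - v - 1 is nonzero, so it would be added as the next basis element.

S(g_1, g_3) = -2uv - u + 2v + 2; remainder on division = v² - v - 1.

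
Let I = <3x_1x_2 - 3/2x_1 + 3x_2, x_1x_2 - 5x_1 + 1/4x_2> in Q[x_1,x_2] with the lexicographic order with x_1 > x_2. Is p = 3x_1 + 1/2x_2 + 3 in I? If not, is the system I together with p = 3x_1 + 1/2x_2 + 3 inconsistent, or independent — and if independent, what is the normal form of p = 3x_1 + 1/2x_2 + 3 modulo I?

Adjoining 3x_1 + 1/2x_2 + 3 makes the ideal the whole ring: the system is inconsistent.

First compute the reduced Gröbner basis of I by Buchberger's algorithm.
f_1 = 3x_1x_2 - 3/2x_1 + 3x_2, LT = x_1x_2.
f_2 = x_1x_2 - 5x_1 + 1/4x_2, LT = x_1x_2.

S(f_1,f_2): lcm = x_1x_2. S = 9/2x_1 + 3/4x_2.
  leading term x_1: no divisor's leading term divides it; move 9/2x_1 to the remainder.
  leading term x_2: no divisor's leading term divides it; move 3/4x_2 to the remainder.
  remainder 9/2x_1 + 3/4x_2 ≠ 0; add h_3 = 9/2x_1 + 3/4x_2 to the basis.

S(f_1,h_3): lcm = x_1x_2. S = -1/2x_1 - 1/6x_2^2 + x_2.
  leading term x_1: subtract (-1/9)·h_3 from -1/2x_1 - 1/6x_2^2 + x_2 → -1/6x_2^2 + 13/12x_2
  leading term x_2^2: no divisor's leading term divides it; move -1/6x_2^2 to the remainder.
  leading term x_2: no divisor's leading term divides it; move 13/12x_2 to the remainder.
  remainder -1/6x_2^2 + 13/12x_2 ≠ 0; add h_4 = -1/6x_2^2 + 13/12x_2 to the basis.

The other S-polynomials (S(f_2,h_3), S(f_1,h_4), S(f_2,h_4), S(h_3,h_4)) all reduce to 0 modulo the current basis, so we have a Gröbner basis.
Inter-reduce: drop elements whose leading term is divisible by another's, tail-reduce, and make monic.
Reduced Gröbner basis: {x_1 + 1/6x_2, x_2^2 - 13/2x_2}.
Label its elements g_1 = x_1 + 1/6x_2, g_2 = x_2^2 - 13/2x_2.

Reduce p = 3x_1 + 1/2x_2 + 3 modulo G:
  leading term x_1: subtract (3)·g_1 from 3x_1 + 1/2x_2 + 3 → 3
  leading term 1: no divisor's leading term divides it; move 3 to the remainder.
  normal form = 3.
The normal form is nonzero, so p ∉ I. Since p minus its normal form lies in I, I + (p) = I + (r) where r = 3; decide whether this ideal is the whole ring.
Here r = 3 is a nonzero constant, hence a unit: 1 ∈ I + (p), the Gröbner basis of I + (p) is {1}, and the enlarged system has no common solution — adjoining p is inconsistent.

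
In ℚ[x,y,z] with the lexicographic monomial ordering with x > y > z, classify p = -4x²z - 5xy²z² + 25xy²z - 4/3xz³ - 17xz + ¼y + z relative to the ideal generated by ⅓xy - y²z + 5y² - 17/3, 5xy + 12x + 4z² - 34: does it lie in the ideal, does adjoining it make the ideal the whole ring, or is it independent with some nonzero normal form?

First compute the reduced Gröbner basis of I by Buchberger's algorithm.
f_1 = ⅓xy - y²z + 5y² - 17/3, LT = xy.
f_2 = 5xy + 12x + 4z² - 34, LT = xy.

S(f_1,f_2): lcm = xy. S = -12/5x - 3y²z + 15y² - ⅘z² - 51/5.
  reduce S modulo (f_1, f_2):
  remainder -12/5x - 3y²z + 15y² - ⅘z² - 51/5 ≠ 0; add h_3 = -12/5x - 3y²z + 15y² - ⅘z² - 51/5 to the basis.

S(f_1,h_3): lcm = xy. S = -5/4y³z + 25/4y³ - 3y²z + 15y² - ⅓yz² - 17/4y - 17.
  reduce S modulo (f_1, f_2, h_3):
  remainder -5/4y³z + 25/4y³ - 3y²z + 15y² - ⅓yz² - 17/4y - 17 ≠ 0; add h_4 = -5/4y³z + 25/4y³ - 3y²z + 15y² - ⅓yz² - 17/4y - 17 to the basis.

The other S-polynomials (S(f_2,h_3), S(f_1,h_4), S(f_2,h_4), S(h_3,h_4)) all reduce to 0 modulo the current basis, so we have a Gröbner basis.
Inter-reduce: drop elements whose leading term is divisible by another's, tail-reduce, and make monic.
Reduced Gröbner basis: {x + 5/4y²z - 25/4y² + ⅓z² + 17/4, y³z - 5y³ + 12/5y²z - 12y² + 4/15yz² + 17/5y + 68/5}.
Label its elements g_1 = x + 5/4y²z - 25/4y² + ⅓z² + 17/4, g_2 = y³z - 5y³ + 12/5y²z - 12y² + 4/15yz² + 17/5y + 68/5.

Reduce p = -4x²z - 5xy²z² + 25xy²z - 4/3xz³ - 17xz + ¼y + z modulo G:
  leading term x²z: subtract (-4xz)·g_1 from -4x²z - 5xy²z² + 25xy²z - 4/3xz³ - 17xz + ¼y + z → ¼y + z
  leading term y: no divisor's leading term divides it; move ¼y to the remainder.
  leading term z: no divisor's leading term divides it; move z to the remainder.
  normal form = ¼y + z.
The normal form is nonzero, so p ∉ I. Since p minus its normal form lies in I, I + (p) = I + (r) where r = ¼y + z; decide whether this ideal is the whole ring.
Run Buchberger on G together with r (pairs among the g_i already reduce to 0 since G is a Gröbner basis):
g_1 = x + 5/4y²z - 25/4y² + ⅓z² + 17/4, LT = x.
g_2 = y³z - 5y³ + 12/5y²z - 12y² + 4/15yz² + 17/5y + 68/5, LT = y³z.
r = ¼y + z, LT = y.

S(g_2,r): lcm = y³z. S = -5y³ - 4y²z² + 12/5y²z - 12y² + 4/15yz² + 17/5y + 68/5.
  reduce S modulo (g_1, g_2, r):
  remainder -64z⁴ + 1072/3z³ - 192z² - 68/5z + 68/5 ≠ 0; add m_4 = -64z⁴ + 1072/3z³ - 192z² - 68/5z + 68/5 to the basis.

The other S-polynomials (S(g_1,g_2), S(g_1,r), S(g_1,m_4), S(g_2,m_4), S(r,m_4)) all reduce to 0 modulo the current basis, so we have a Gröbner basis.
Inter-reduce: drop elements whose leading term is divisible by another's, tail-reduce, and make monic.
Reduced Gröbner basis: {x + 20z³ - 299/3z² + 17/4, y + 4z, z⁴ - 67/12z³ + 3z² + 17/80z - 17/80}.
The reduced Gröbner basis of I + (p) is {x + 20z³ - 299/3z² + 17/4, y + 4z, z⁴ - 67/12z³ + 3z² + 17/80z - 17/80} ≠ {1}, a proper ideal, so the enlarged system stays consistent: p is independent of I, with normal form ¼y + z.

-4x²z - 5xy²z² + 25xy²z - 4/3xz³ - 17xz + ¼y + z is independent of I; its normal form modulo I is ¼y + z.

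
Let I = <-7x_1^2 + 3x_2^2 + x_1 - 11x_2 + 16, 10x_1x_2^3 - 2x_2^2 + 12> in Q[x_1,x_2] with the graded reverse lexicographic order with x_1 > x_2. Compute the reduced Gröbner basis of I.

G = {x_2^5 - 11/3x_2^4 - 7/15x_1x_2^2 + 16/3x_2^3 + 1/15x_2^2 + 14/5x_1 - 2/5, x_1x_2^3 - 1/5x_2^2 + 6/5, x_1^2 - 3/7x_2^2 - 1/7x_1 + 11/7x_2 - 16/7}

This is the nonlinear analogue of row-reducing a linear system.

f_1 = -7x_1^2 + 3x_2^2 + x_1 - 11x_2 + 16, LT = x_1^2.
f_2 = 10x_1x_2^3 - 2x_2^2 + 12, LT = x_1x_2^3.

S(f_1,f_2): lcm = x_1^2x_2^3. S = -3/7x_2^5 - 1/7x_1x_2^3 + 11/7x_2^4 + 1/5x_1x_2^2 - 16/7x_2^3 - 6/5x_1.
  leading term x_2^5: no divisor's leading term divides it; move -3/7x_2^5 to the remainder.
  leading term x_1x_2^3: subtract (-1/70)·f_2 from -1/7x_1x_2^3 + 11/7x_2^4 + 1/5x_1x_2^2 - 16/7x_2^3 - 6/5x_1 → 11/7x_2^4 + 1/5x_1x_2^2 - 16/7x_2^3 - 1/35x_2^2 - 6/5x_1 + 6/35
  leading term x_2^4: no divisor's leading term divides it; move 11/7x_2^4 to the remainder.
  leading term x_1x_2^2: no divisor's leading term divides it; move 1/5x_1x_2^2 to the remainder.
  leading term x_2^3: no divisor's leading term divides it; move -16/7x_2^3 to the remainder.
  leading term x_2^2: no divisor's leading term divides it; move -1/35x_2^2 to the remainder.
  leading term x_1: no divisor's leading term divides it; move -6/5x_1 to the remainder.
  leading term 1: no divisor's leading term divides it; move 6/35 to the remainder.
  remainder -3/7x_2^5 + 11/7x_2^4 + 1/5x_1x_2^2 - 16/7x_2^3 - 1/35x_2^2 - 6/5x_1 + 6/35 ≠ 0; add g_3 = -3/7x_2^5 + 11/7x_2^4 + 1/5x_1x_2^2 - 16/7x_2^3 - 1/35x_2^2 - 6/5x_1 + 6/35 to the basis.

The other S-polynomials (S(f_1,g_3), S(f_2,g_3)) all reduce to 0 modulo the current basis, so we have a Gröbner basis.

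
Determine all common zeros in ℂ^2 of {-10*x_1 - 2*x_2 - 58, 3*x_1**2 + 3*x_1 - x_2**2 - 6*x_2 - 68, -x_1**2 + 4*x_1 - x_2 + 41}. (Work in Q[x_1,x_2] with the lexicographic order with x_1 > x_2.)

{(-5, -4)}

Compute a lex Gröbner basis by Buchberger's algorithm.
f_1 = -10*x_1 - 2*x_2 - 58, LT = x_1.
f_2 = 3*x_1**2 + 3*x_1 - x_2**2 - 6*x_2 - 68, LT = x_1**2.
f_3 = -x_1**2 + 4*x_1 - x_2 + 41, LT = x_1**2.

S(f_1,f_2): lcm = x_1**2. S = 1/5*x_1*x_2 + 24/5*x_1 + 1/3*x_2**2 + 2*x_2 + 68/3.
  leading term x_1*x_2: subtract (-1/50*x_2)·f_1 from 1/5*x_1*x_2 + 24/5*x_1 + 1/3*x_2**2 + 2*x_2 + 68/3 → 24/5*x_1 + 22/75*x_2**2 + 21/25*x_2 + 68/3
  leading term x_1: subtract (-12/25)·f_1 from 24/5*x_1 + 22/75*x_2**2 + 21/25*x_2 + 68/3 → 22/75*x_2**2 - 3/25*x_2 - 388/75
  leading term x_2**2: no divisor's leading term divides it; move 22/75*x_2**2 to the remainder.
  leading term x_2: no divisor's leading term divides it; move -3/25*x_2 to the remainder.
  leading term 1: no divisor's leading term divides it; move -388/75 to the remainder.
  remainder 22/75*x_2**2 - 3/25*x_2 - 388/75 ≠ 0; add h_4 = 22/75*x_2**2 - 3/25*x_2 - 388/75 to the basis.

S(f_1,f_3): lcm = x_1**2. S = 1/5*x_1*x_2 + 49/5*x_1 - x_2 + 41.
  leading term x_1*x_2: subtract (-1/50*x_2)·f_1 from 1/5*x_1*x_2 + 49/5*x_1 - x_2 + 41 → 49/5*x_1 - 1/25*x_2**2 - 54/25*x_2 + 41
  leading term x_1: subtract (-49/50)·f_1 from 49/5*x_1 - 1/25*x_2**2 - 54/25*x_2 + 41 → -1/25*x_2**2 - 103/25*x_2 - 396/25
  leading term x_2**2: subtract (-3/22)·h_4 from -1/25*x_2**2 - 103/25*x_2 - 396/25 → -91/22*x_2 - 182/11
  leading term x_2: no divisor's leading term divides it; move -91/22*x_2 to the remainder.
  leading term 1: no divisor's leading term divides it; move -182/11 to the remainder.
  remainder -91/22*x_2 - 182/11 ≠ 0; add h_5 = -91/22*x_2 - 182/11 to the basis.

The other S-polynomials (S(f_2,f_3), S(f_1,h_4), S(f_2,h_4), S(f_3,h_4), S(f_1,h_5), S(f_2,h_5), S(f_3,h_5), S(h_4,h_5)) all reduce to 0 modulo the current basis, so we have a Gröbner basis.
Inter-reduce: drop elements whose leading term is divisible by another's, tail-reduce, and make monic.
Reduced Gröbner basis: {x_1 + 5, x_2 + 4}.

A lex Gröbner basis eliminates variables successively. Here x_2 + 4 depends only on x_2, with roots {-4}; lifting each root through the earlier basis elements recovers the full solutions.
  x_2 = -4: the earlier basis element becomes x_1 + 5 = 0, giving x_1 = -5 — point (-5, -4).
Check: every point annihilates each of the original generators.
This is the nonlinear analogue of row-reducing a linear system.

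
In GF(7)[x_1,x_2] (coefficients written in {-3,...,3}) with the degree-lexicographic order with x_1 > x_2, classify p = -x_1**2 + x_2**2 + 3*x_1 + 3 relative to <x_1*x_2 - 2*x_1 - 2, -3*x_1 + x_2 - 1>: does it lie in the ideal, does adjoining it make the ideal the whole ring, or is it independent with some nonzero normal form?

-x_1**2 + x_2**2 + 3*x_1 + 3 lies in I (it reduces to 0).

First compute the reduced Gröbner basis of I by Buchberger's algorithm.
f_1 = x_1*x_2 - 2*x_1 - 2, LT = x_1*x_2.
f_2 = -3*x_1 + x_2 - 1, LT = x_1.

S(f_1,f_2): lcm = x_1*x_2. S = -2*x_2**2 - 2*x_1 + 2*x_2 - 2.
  reduce S modulo (f_1, f_2):
  remainder -2*x_2**2 - x_2 + 1 ≠ 0; add h_3 = -2*x_2**2 - x_2 + 1 to the basis.

The other S-polynomials (S(f_1,h_3), S(f_2,h_3)) all reduce to 0 modulo the current basis, so we have a Gröbner basis.
Inter-reduce: drop elements whose leading term is divisible by another's, tail-reduce, and make monic.
Reduced Gröbner basis: {x_2**2 - 3*x_2 + 3, x_1 + 2*x_2 - 2}.
Label its elements g_1 = x_2**2 - 3*x_2 + 3, g_2 = x_1 + 2*x_2 - 2.

Reduce p = -x_1**2 + x_2**2 + 3*x_1 + 3 modulo G:
  leading term x_1**2: subtract (-x_1)·g_2 from -x_1**2 + x_2**2 + 3*x_1 + 3 → 2*x_1*x_2 + x_2**2 + x_1 + 3
  leading term x_1*x_2: subtract (2*x_2)·g_2 from 2*x_1*x_2 + x_2**2 + x_1 + 3 → -3*x_2**2 + x_1 - 3*x_2 + 3
  leading term x_2**2: subtract (-3)·g_1 from -3*x_2**2 + x_1 - 3*x_2 + 3 → x_1 + 2*x_2 - 2
  leading term x_1: subtract (1)·g_2 from x_1 + 2*x_2 - 2 → 0
  normal form = 0.
Since the normal form is 0, p ∈ I.

Ideal membership is decidable via reduction modulo a Gröbner basis.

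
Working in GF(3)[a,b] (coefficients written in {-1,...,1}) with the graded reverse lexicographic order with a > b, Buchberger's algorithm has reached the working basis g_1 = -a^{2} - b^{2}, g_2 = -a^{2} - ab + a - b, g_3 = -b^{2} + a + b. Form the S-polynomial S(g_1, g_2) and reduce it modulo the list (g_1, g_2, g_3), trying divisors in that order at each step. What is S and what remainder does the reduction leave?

lcm(LM(g_1), LM(g_2)) = a^{2}.
S = (lcm/LT(g_1))·g_1 − (lcm/LT(g_2))·g_2 = -ab + b^{2} + a - b.
Reduce S modulo (g_1, g_2, g_3) in that order:
  leading term ab: no divisor's leading term divides it; move -ab to the remainder.
  leading term b^{2}: subtract (-1)·g_3 from b^{2} + a - b → -a
  leading term a: no divisor's leading term divides it; move -a to the remainder.
The remainder -ab - a is nonzero, so it would be added as the next basis element.
This is the inner loop of Buchberger's algorithm — each nonzero remainder becomes a new basis element.

S(g_1, g_2) = -ab + b^{2} + a - b; remainder on division = -ab - a.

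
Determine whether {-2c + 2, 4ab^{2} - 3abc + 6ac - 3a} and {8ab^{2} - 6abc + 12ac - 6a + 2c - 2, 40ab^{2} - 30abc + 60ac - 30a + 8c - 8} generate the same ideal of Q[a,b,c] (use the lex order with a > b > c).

Two ideals are equal iff their reduced Gröbner bases coincide (the reduced basis is unique for a fixed ordering).
Buchberger on the first generating set:
f_1 = -2c + 2, LT = c.
f_2 = 4ab^{2} - 3abc + 6ac - 3a, LT = ab^{2}.

The S-polynomials (S(f_1,f_2)) all reduce to 0 modulo the current basis, so we have a Gröbner basis.
Inter-reduce: drop elements whose leading term is divisible by another's, tail-reduce, and make monic.
Reduced Gröbner basis: {ab^{2} - \tfrac{3}{4}ab + \tfrac{3}{4}a, c - 1}.

Buchberger on the second generating set:
h_1 = 8ab^{2} - 6abc + 12ac - 6a + 2c - 2, LT = ab^{2}.
h_2 = 40ab^{2} - 30abc + 60ac - 30a + 8c - 8, LT = ab^{2}.

S(h_1,h_2): lcm = ab^{2}. S = \tfrac{1}{20}c - \tfrac{1}{20}.
  leading term c: no divisor's leading term divides it; move \tfrac{1}{20}c to the remainder.
  leading term 1: no divisor's leading term divides it; move -\tfrac{1}{20} to the remainder.
  remainder \tfrac{1}{20}c - \tfrac{1}{20} ≠ 0; add k_3 = \tfrac{1}{20}c - \tfrac{1}{20} to the basis.

The other S-polynomials (S(h_1,k_3), S(h_2,k_3)) all reduce to 0 modulo the current basis, so we have a Gröbner basis.
Inter-reduce: drop elements whose leading term is divisible by another's, tail-reduce, and make monic.
Reduced Gröbner basis: {ab^{2} - \tfrac{3}{4}ab + \tfrac{3}{4}a, c - 1}.

Same reduced basis, so the two generating sets span the same ideal.

Yes, the ideals are equal.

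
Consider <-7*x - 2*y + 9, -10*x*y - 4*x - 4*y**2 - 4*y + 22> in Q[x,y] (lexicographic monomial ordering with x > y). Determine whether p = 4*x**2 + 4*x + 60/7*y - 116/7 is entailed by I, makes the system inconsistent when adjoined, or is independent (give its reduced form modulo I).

First compute the reduced Gröbner basis of I by Buchberger's algorithm.
f_1 = -7*x - 2*y + 9, LT = x.
f_2 = -10*x*y - 4*x - 4*y**2 - 4*y + 22, LT = x*y.

S(f_1,f_2): lcm = x*y. S = -2/5*x - 4/35*y**2 - 59/35*y + 11/5.
  leading term x: subtract (2/35)·f_1 from -2/5*x - 4/35*y**2 - 59/35*y + 11/5 → -4/35*y**2 - 11/7*y + 59/35
  leading term y**2: no divisor's leading term divides it; move -4/35*y**2 to the remainder.
  leading term y: no divisor's leading term divides it; move -11/7*y to the remainder.
  leading term 1: no divisor's leading term divides it; move 59/35 to the remainder.
  remainder -4/35*y**2 - 11/7*y + 59/35 ≠ 0; add h_3 = -4/35*y**2 - 11/7*y + 59/35 to the basis.

S(f_1,h_3): leading monomials are coprime, so the S-polynomial reduces to 0 (Buchberger's first criterion).
S(f_2,h_3): lcm = x*y**2. S = -267/20*x*y + 59/4*x + 2/5*y**3 + 2/5*y**2 - 11/5*y.
  leading term x*y: subtract (267/140*y)·f_1 from -267/20*x*y + 59/4*x + 2/5*y**3 + 2/5*y**2 - 11/5*y → 59/4*x + 2/5*y**3 + 59/14*y**2 - 2711/140*y
  leading term x: subtract (-59/28)·f_1 from 59/4*x + 2/5*y**3 + 59/14*y**2 - 2711/140*y → 2/5*y**3 + 59/14*y**2 - 3301/140*y + 531/28
  leading term y**3: subtract (-7/2*y)·h_3 from 2/5*y**3 + 59/14*y**2 - 3301/140*y + 531/28 → -9/7*y**2 - 495/28*y + 531/28
  leading term y**2: subtract (45/4)·h_3 from -9/7*y**2 - 495/28*y + 531/28 → 0
  remainder 0.

Every S-polynomial of the final basis reduces to 0, so we have a Gröbner basis.
Inter-reduce: drop elements whose leading term is divisible by another's, tail-reduce, and make monic.
Reduced Gröbner basis: {x + 2/7*y - 9/7, y**2 + 55/4*y - 59/4}.
Label its elements g_1 = x + 2/7*y - 9/7, g_2 = y**2 + 55/4*y - 59/4.

Reduce p = 4*x**2 + 4*x + 60/7*y - 116/7 modulo G:
  leading term x**2: subtract (4*x)·g_1 from 4*x**2 + 4*x + 60/7*y - 116/7 → -8/7*x*y + 64/7*x + 60/7*y - 116/7
  leading term x*y: subtract (-8/7*y)·g_1 from -8/7*x*y + 64/7*x + 60/7*y - 116/7 → 64/7*x + 16/49*y**2 + 348/49*y - 116/7
  leading term x: subtract (64/7)·g_1 from 64/7*x + 16/49*y**2 + 348/49*y - 116/7 → 16/49*y**2 + 220/49*y - 236/49
  leading term y**2: subtract (16/49)·g_2 from 16/49*y**2 + 220/49*y - 236/49 → 0
  normal form = 0.
Since the normal form is 0, p ∈ I.

4*x**2 + 4*x + 60/7*y - 116/7 lies in I (it reduces to 0).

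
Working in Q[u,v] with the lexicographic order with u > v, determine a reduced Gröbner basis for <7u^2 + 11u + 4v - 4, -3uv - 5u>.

f_1 = 7u^2 + 11u + 4v - 4, LT = u^2.
f_2 = -3uv - 5u, LT = uv.

S(f_1,f_2): lcm = u^2v. S = -5/3u^2 + 11/7uv + 4/7v^2 - 4/7v.
  leading term u^2: subtract (-5/21)·f_1 from -5/3u^2 + 11/7uv + 4/7v^2 - 4/7v → 11/7uv + 55/21u + 4/7v^2 + 8/21v - 20/21
  leading term uv: subtract (-11/21)·f_2 from 11/7uv + 55/21u + 4/7v^2 + 8/21v - 20/21 → 4/7v^2 + 8/21v - 20/21
  leading term v^2: no divisor's leading term divides it; move 4/7v^2 to the remainder.
  leading term v: no divisor's leading term divides it; move 8/21v to the remainder.
  leading term 1: no divisor's leading term divides it; move -20/21 to the remainder.
  remainder 4/7v^2 + 8/21v - 20/21 ≠ 0; add g_3 = 4/7v^2 + 8/21v - 20/21 to the basis.

The other S-polynomials (S(f_1,g_3), S(f_2,g_3)) all reduce to 0 modulo the current basis, so we have a Gröbner basis.

G = {u^2 + 11/7u + 4/7v - 4/7, uv + 5/3u, v^2 + 2/3v - 5/3}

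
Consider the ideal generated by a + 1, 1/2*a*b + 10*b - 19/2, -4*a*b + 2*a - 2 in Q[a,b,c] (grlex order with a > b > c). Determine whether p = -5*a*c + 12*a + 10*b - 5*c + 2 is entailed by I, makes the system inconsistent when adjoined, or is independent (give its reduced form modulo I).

First compute the reduced Gröbner basis of I by Buchberger's algorithm.
f_1 = a + 1, LT = a.
f_2 = 1/2*a*b + 10*b - 19/2, LT = a*b.
f_3 = -4*a*b + 2*a - 2, LT = a*b.

S(f_1,f_2): lcm = a*b. S = -19*b + 19.
  leading term b: no divisor's leading term divides it; move -19*b to the remainder.
  leading term 1: no divisor's leading term divides it; move 19 to the remainder.
  remainder -19*b + 19 ≠ 0; add h_4 = -19*b + 19 to the basis.

The other S-polynomials (S(f_1,f_3), S(f_2,f_3), S(f_1,h_4), S(f_2,h_4), S(f_3,h_4)) all reduce to 0 modulo the current basis, so we have a Gröbner basis.
Inter-reduce: drop elements whose leading term is divisible by another's, tail-reduce, and make monic.
Reduced Gröbner basis: {a + 1, b - 1}.
Label its elements g_1 = a + 1, g_2 = b - 1.

Reduce p = -5*a*c + 12*a + 10*b - 5*c + 2 modulo G:
  leading term a*c: subtract (-5*c)·g_1 from -5*a*c + 12*a + 10*b - 5*c + 2 → 12*a + 10*b + 2
  leading term a: subtract (12)·g_1 from 12*a + 10*b + 2 → 10*b - 10
  leading term b: subtract (10)·g_2 from 10*b - 10 → 0
  normal form = 0.
Since the normal form is 0, p ∈ I.

Ideal membership is decidable via reduction modulo a Gröbner basis.

-5*a*c + 12*a + 10*b - 5*c + 2 lies in I (it reduces to 0).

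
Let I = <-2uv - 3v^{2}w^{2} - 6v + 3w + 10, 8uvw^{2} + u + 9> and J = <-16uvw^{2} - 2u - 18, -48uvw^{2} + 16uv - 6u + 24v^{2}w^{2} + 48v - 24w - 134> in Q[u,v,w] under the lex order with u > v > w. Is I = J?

Yes, the ideals are equal.

Equality of ideals is decidable: compute both reduced Gröbner bases (unique for the ordering) and check whether they agree.
Buchberger on the first generating set:
f_1 = -2uv - 3v^{2}w^{2} - 6v + 3w + 10, LT = uv.
f_2 = 8uvw^{2} + u + 9, LT = uvw^{2}.

S(f_1,f_2): lcm = uvw^{2}. S = -\tfrac{1}{8}u + \tfrac{3}{2}v^{2}w^{4} + 3vw^{2} - \tfrac{3}{2}w^{3} - 5w^{2} - \tfrac{9}{8}.
  leading term u: no divisor's leading term divides it; move -\tfrac{1}{8}u to the remainder.
  leading term v^{2}w^{4}: no divisor's leading term divides it; move \tfrac{3}{2}v^{2}w^{4} to the remainder.
  leading term vw^{2}: no divisor's leading term divides it; move 3vw^{2} to the remainder.
  leading term w^{3}: no divisor's leading term divides it; move -\tfrac{3}{2}w^{3} to the remainder.
  leading term w^{2}: no divisor's leading term divides it; move -5w^{2} to the remainder.
  leading term 1: no divisor's leading term divides it; move -\tfrac{9}{8} to the remainder.
  remainder -\tfrac{1}{8}u + \tfrac{3}{2}v^{2}w^{4} + 3vw^{2} - \tfrac{3}{2}w^{3} - 5w^{2} - \tfrac{9}{8} ≠ 0; add g_3 = -\tfrac{1}{8}u + \tfrac{3}{2}v^{2}w^{4} + 3vw^{2} - \tfrac{3}{2}w^{3} - 5w^{2} - \tfrac{9}{8} to the basis.

S(f_1,g_3): lcm = uv. S = 12v^{3}w^{4} + \tfrac{51}{2}v^{2}w^{2} - 12vw^{3} - 40vw^{2} - 6v - \tfrac{3}{2}w - 5.
  leading term v^{3}w^{4}: no divisor's leading term divides it; move 12v^{3}w^{4} to the remainder.
  leading term v^{2}w^{2}: no divisor's leading term divides it; move \tfrac{51}{2}v^{2}w^{2} to the remainder.
  leading term vw^{3}: no divisor's leading term divides it; move -12vw^{3} to the remainder.
  leading term vw^{2}: no divisor's leading term divides it; move -40vw^{2} to the remainder.
  leading term v: no divisor's leading term divides it; move -6v to the remainder.
  leading term w: no divisor's leading term divides it; move -\tfrac{3}{2}w to the remainder.
  leading term 1: no divisor's leading term divides it; move -5 to the remainder.
  remainder 12v^{3}w^{4} + \tfrac{51}{2}v^{2}w^{2} - 12vw^{3} - 40vw^{2} - 6v - \tfrac{3}{2}w - 5 ≠ 0; add g_4 = 12v^{3}w^{4} + \tfrac{51}{2}v^{2}w^{2} - 12vw^{3} - 40vw^{2} - 6v - \tfrac{3}{2}w - 5 to the basis.

The other S-polynomials (S(f_2,g_3), S(f_1,g_4), S(f_2,g_4), S(g_3,g_4)) all reduce to 0 modulo the current basis, so we have a Gröbner basis.
Inter-reduce: drop elements whose leading term is divisible by another's, tail-reduce, and make monic.
Reduced Gröbner basis: {u - 12v^{2}w^{4} - 24vw^{2} + 12w^{3} + 40w^{2} + 9, v^{3}w^{4} + \tfrac{17}{8}v^{2}w^{2} - vw^{3} - \tfrac{10}{3}vw^{2} - \tfrac{1}{2}v - \tfrac{1}{8}w - \tfrac{5}{12}}.

Buchberger on the second generating set:
h_1 = -16uvw^{2} - 2u - 18, LT = uvw^{2}.
h_2 = -48uvw^{2} + 16uv - 6u + 24v^{2}w^{2} + 48v - 24w - 134, LT = uvw^{2}.

S(h_1,h_2): lcm = uvw^{2}. S = \tfrac{1}{3}uv + \tfrac{1}{2}v^{2}w^{2} + v - \tfrac{1}{2}w - \tfrac{5}{3}.
  leading term uv: no divisor's leading term divides it; move \tfrac{1}{3}uv to the remainder.
  leading term v^{2}w^{2}: no divisor's leading term divides it; move \tfrac{1}{2}v^{2}w^{2} to the remainder.
  leading term v: no divisor's leading term divides it; move v to the remainder.
  leading term w: no divisor's leading term divides it; move -\tfrac{1}{2}w to the remainder.
  leading term 1: no divisor's leading term divides it; move -\tfrac{5}{3} to the remainder.
  remainder \tfrac{1}{3}uv + \tfrac{1}{2}v^{2}w^{2} + v - \tfrac{1}{2}w - \tfrac{5}{3} ≠ 0; add k_3 = \tfrac{1}{3}uv + \tfrac{1}{2}v^{2}w^{2} + v - \tfrac{1}{2}w - \tfrac{5}{3} to the basis.

S(h_1,k_3): lcm = uvw^{2}. S = \tfrac{1}{8}u - \tfrac{3}{2}v^{2}w^{4} - 3vw^{2} + \tfrac{3}{2}w^{3} + 5w^{2} + \tfrac{9}{8}.
  leading term u: no divisor's leading term divides it; move \tfrac{1}{8}u to the remainder.
  leading term v^{2}w^{4}: no divisor's leading term divides it; move -\tfrac{3}{2}v^{2}w^{4} to the remainder.
  leading term vw^{2}: no divisor's leading term divides it; move -3vw^{2} to the remainder.
  leading term w^{3}: no divisor's leading term divides it; move \tfrac{3}{2}w^{3} to the remainder.
  leading term w^{2}: no divisor's leading term divides it; move 5w^{2} to the remainder.
  leading term 1: no divisor's leading term divides it; move \tfrac{9}{8} to the remainder.
  remainder \tfrac{1}{8}u - \tfrac{3}{2}v^{2}w^{4} - 3vw^{2} + \tfrac{3}{2}w^{3} + 5w^{2} + \tfrac{9}{8} ≠ 0; add k_4 = \tfrac{1}{8}u - \tfrac{3}{2}v^{2}w^{4} - 3vw^{2} + \tfrac{3}{2}w^{3} + 5w^{2} + \tfrac{9}{8} to the basis.

S(h_1,k_4): lcm = uvw^{2}. S = \tfrac{1}{8}u + 12v^{3}w^{6} + 24v^{2}w^{4} - 12vw^{5} - 40vw^{4} - 9vw^{2} + \tfrac{9}{8}.
  leading term u: subtract (1)·k_4 from \tfrac{1}{8}u + 12v^{3}w^{6} + 24v^{2}w^{4} - 12vw^{5} - 40vw^{4} - 9vw^{2} + \tfrac{9}{8} → 12v^{3}w^{6} + \tfrac{51}{2}v^{2}w^{4} - 12vw^{5} - 40vw^{4} - 6vw^{2} - \tfrac{3}{2}w^{3} - 5w^{2}
  leading term v^{3}w^{6}: no divisor's leading term divides it; move 12v^{3}w^{6} to the remainder.
  leading term v^{2}w^{4}: no divisor's leading term divides it; move \tfrac{51}{2}v^{2}w^{4} to the remainder.
  leading term vw^{5}: no divisor's leading term divides it; move -12vw^{5} to the remainder.
  leading term vw^{4}: no divisor's leading term divides it; move -40vw^{4} to the remainder.
  leading term vw^{2}: no divisor's leading term divides it; move -6vw^{2} to the remainder.
  leading term w^{3}: no divisor's leading term divides it; move -\tfrac{3}{2}w^{3} to the remainder.
  leading term w^{2}: no divisor's leading term divides it; move -5w^{2} to the remainder.
  remainder 12v^{3}w^{6} + \tfrac{51}{2}v^{2}w^{4} - 12vw^{5} - 40vw^{4} - 6vw^{2} - \tfrac{3}{2}w^{3} - 5w^{2} ≠ 0; add k_5 = 12v^{3}w^{6} + \tfrac{51}{2}v^{2}w^{4} - 12vw^{5} - 40vw^{4} - 6vw^{2} - \tfrac{3}{2}w^{3} - 5w^{2} to the basis.

S(k_3,k_4): lcm = uv. S = 12v^{3}w^{4} + \tfrac{51}{2}v^{2}w^{2} - 12vw^{3} - 40vw^{2} - 6v - \tfrac{3}{2}w - 5.
  leading term v^{3}w^{4}: no divisor's leading term divides it; move 12v^{3}w^{4} to the remainder.
  leading term v^{2}w^{2}: no divisor's leading term divides it; move \tfrac{51}{2}v^{2}w^{2} to the remainder.
  leading term vw^{3}: no divisor's leading term divides it; move -12vw^{3} to the remainder.
  leading term vw^{2}: no divisor's leading term divides it; move -40vw^{2} to the remainder.
  leading term v: no divisor's leading term divides it; move -6v to the remainder.
  leading term w: no divisor's leading term divides it; move -\tfrac{3}{2}w to the remainder.
  leading term 1: no divisor's leading term divides it; move -5 to the remainder.
  remainder 12v^{3}w^{4} + \tfrac{51}{2}v^{2}w^{2} - 12vw^{3} - 40vw^{2} - 6v - \tfrac{3}{2}w - 5 ≠ 0; add k_6 = 12v^{3}w^{4} + \tfrac{51}{2}v^{2}w^{2} - 12vw^{3} - 40vw^{2} - 6v - \tfrac{3}{2}w - 5 to the basis.

The other S-polynomials (S(h_2,k_3), S(h_2,k_4), S(h_1,k_5), S(h_2,k_5), S(k_3,k_5), S(k_4,k_5), S(h_1,k_6), S(h_2,k_6), S(k_3,k_6), S(k_4,k_6), S(k_5,k_6)) all reduce to 0 modulo the current basis, so we have a Gröbner basis.
Inter-reduce: drop elements whose leading term is divisible by another's, tail-reduce, and make monic.
Reduced Gröbner basis: {u - 12v^{2}w^{4} - 24vw^{2} + 12w^{3} + 40w^{2} + 9, v^{3}w^{4} + \tfrac{17}{8}v^{2}w^{2} - vw^{3} - \tfrac{10}{3}vw^{2} - \tfrac{1}{2}v - \tfrac{1}{8}w - \tfrac{5}{12}}.

Same reduced basis, so the two generating sets span the same ideal.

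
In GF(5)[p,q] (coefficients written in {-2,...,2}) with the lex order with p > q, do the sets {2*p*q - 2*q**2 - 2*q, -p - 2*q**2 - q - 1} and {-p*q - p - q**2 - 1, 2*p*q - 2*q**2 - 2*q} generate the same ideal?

Yes, the ideals are equal.

For a fixed monomial order, each ideal has a unique reduced Gröbner basis; comparing bases decides equality.
Buchberger on the first generating set:
f_1 = 2*p*q - 2*q**2 - 2*q, LT = p*q.
f_2 = -p - 2*q**2 - q - 1, LT = p.

S(f_1,f_2): lcm = p*q. S = -2*q**3 - 2*q**2 - 2*q.
  leading term q**3: no divisor's leading term divides it; move -2*q**3 to the remainder.
  leading term q**2: no divisor's leading term divides it; move -2*q**2 to the remainder.
  leading term q: no divisor's leading term divides it; move -2*q to the remainder.
  remainder -2*q**3 - 2*q**2 - 2*q ≠ 0; add g_3 = -2*q**3 - 2*q**2 - 2*q to the basis.

The other S-polynomials (S(f_1,g_3), S(f_2,g_3)) all reduce to 0 modulo the current basis, so we have a Gröbner basis.
Inter-reduce: drop elements whose leading term is divisible by another's, tail-reduce, and make monic.
Reduced Gröbner basis: {p + 2*q**2 + q + 1, q**3 + q**2 + q}.

Buchberger on the second generating set:
h_1 = -p*q - p - q**2 - 1, LT = p*q.
h_2 = 2*p*q - 2*q**2 - 2*q, LT = p*q.

S(h_1,h_2): lcm = p*q. S = p + 2*q**2 + q + 1.
  leading term p: no divisor's leading term divides it; move p to the remainder.
  leading term q**2: no divisor's leading term divides it; move 2*q**2 to the remainder.
  leading term q: no divisor's leading term divides it; move q to the remainder.
  leading term 1: no divisor's leading term divides it; move 1 to the remainder.
  remainder p + 2*q**2 + q + 1 ≠ 0; add k_3 = p + 2*q**2 + q + 1 to the basis.

S(h_1,k_3): lcm = p*q. S = p - 2*q**3 - q + 1.
  leading term p: subtract (1)·k_3 from p - 2*q**3 - q + 1 → -2*q**3 - 2*q**2 - 2*q
  leading term q**3: no divisor's leading term divides it; move -2*q**3 to the remainder.
  leading term q**2: no divisor's leading term divides it; move -2*q**2 to the remainder.
  leading term q: no divisor's leading term divides it; move -2*q to the remainder.
  remainder -2*q**3 - 2*q**2 - 2*q ≠ 0; add k_4 = -2*q**3 - 2*q**2 - 2*q to the basis.

The other S-polynomials (S(h_2,k_3), S(h_1,k_4), S(h_2,k_4), S(k_3,k_4)) all reduce to 0 modulo the current basis, so we have a Gröbner basis.
Inter-reduce: drop elements whose leading term is divisible by another's, tail-reduce, and make monic.
Reduced Gröbner basis: {p + 2*q**2 + q + 1, q**3 + q**2 + q}.

Same reduced basis, so the two generating sets span the same ideal.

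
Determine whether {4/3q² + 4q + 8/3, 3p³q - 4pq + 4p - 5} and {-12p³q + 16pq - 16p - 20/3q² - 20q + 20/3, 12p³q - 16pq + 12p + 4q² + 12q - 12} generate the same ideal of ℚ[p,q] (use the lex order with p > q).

No, the ideals differ.

Since reduced Gröbner bases are canonical representatives of ideals under a given ordering, it suffices to compute and compare them.
Buchberger on the first generating set:
f_1 = 4/3q² + 4q + 8/3, LT = q².
f_2 = 3p³q - 4pq + 4p - 5, LT = p³q.

S(f_1,f_2): lcm = p³q². S = 3p³q + 2p³ + 4/3pq² - 4/3pq + 5/3q.
  reduce S modulo (f_1, f_2):
  remainder 2p³ - 4/3pq - 20/3p + 5/3q + 5 ≠ 0; add g_3 = 2p³ - 4/3pq - 20/3p + 5/3q + 5 to the basis.

The other S-polynomials (S(f_1,g_3), S(f_2,g_3)) all reduce to 0 modulo the current basis, so we have a Gröbner basis.
Inter-reduce: drop elements whose leading term is divisible by another's, tail-reduce, and make monic.
Reduced Gröbner basis: {p³ - ⅔pq - 10/3p + ⅚q + 5/2, q² + 3q + 2}.

Buchberger on the second generating set:
h_1 = -12p³q + 16pq - 16p - 20/3q² - 20q + 20/3, LT = p³q.
h_2 = 12p³q - 16pq + 12p + 4q² + 12q - 12, LT = p³q.

S(h_1,h_2): lcm = p³q. S = ⅓p + 2/9q² + ⅔q + 4/9.
  reduce S modulo (h_1, h_2):
  remainder ⅓p + 2/9q² + ⅔q + 4/9 ≠ 0; add k_3 = ⅓p + 2/9q² + ⅔q + 4/9 to the basis.

S(h_1,k_3): lcm = p³q. S = -⅔p²q³ - 2p²q² - 4/3p²q - 4/3pq + 4/3p + 5/9q² + 5/3q - 5/9.
  reduce S modulo (h_1, h_2, k_3):
  remainder -8/27q⁷ - 8/3q⁶ - 88/9q⁵ - 56/3q⁴ - 56/3q³ - 25/3q² - 43/27q - 7/3 ≠ 0; add k_4 = -8/27q⁷ - 8/3q⁶ - 88/9q⁵ - 56/3q⁴ - 56/3q³ - 25/3q² - 43/27q - 7/3 to the basis.

The other S-polynomials (S(h_2,k_3), S(h_1,k_4), S(h_2,k_4), S(k_3,k_4)) all reduce to 0 modulo the current basis, so we have a Gröbner basis.
Inter-reduce: drop elements whose leading term is divisible by another's, tail-reduce, and make monic.
Reduced Gröbner basis: {p + ⅔q² + 2q + 4/3, q⁷ + 9q⁶ + 33q⁵ + 63q⁴ + 63q³ + 225/8q² + 43/8q + 63/8}.

The bases are distinct; the ideals are different.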